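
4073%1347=32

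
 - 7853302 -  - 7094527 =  - 758775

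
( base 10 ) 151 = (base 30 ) 51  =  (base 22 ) 6J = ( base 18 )87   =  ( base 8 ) 227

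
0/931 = 0 = 0.00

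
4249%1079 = 1012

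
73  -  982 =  - 909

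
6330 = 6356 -26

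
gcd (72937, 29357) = 1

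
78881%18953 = 3069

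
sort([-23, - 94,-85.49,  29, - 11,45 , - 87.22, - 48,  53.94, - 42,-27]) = [ - 94, - 87.22, - 85.49,-48,-42,-27,- 23,  -  11,  29,  45,53.94]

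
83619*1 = 83619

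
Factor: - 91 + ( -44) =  - 135  =  -3^3*5^1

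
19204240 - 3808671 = 15395569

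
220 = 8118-7898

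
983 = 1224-241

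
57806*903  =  52198818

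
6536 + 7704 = 14240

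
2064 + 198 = 2262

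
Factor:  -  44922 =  - 2^1*3^1*7487^1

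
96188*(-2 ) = - 192376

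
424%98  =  32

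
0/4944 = 0 = 0.00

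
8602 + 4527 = 13129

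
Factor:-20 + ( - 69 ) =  -89^1  =  -  89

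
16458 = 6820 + 9638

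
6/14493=2/4831 =0.00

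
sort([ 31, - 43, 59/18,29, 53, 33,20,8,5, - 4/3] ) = [ - 43, - 4/3, 59/18, 5, 8, 20,29, 31, 33,53 ] 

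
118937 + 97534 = 216471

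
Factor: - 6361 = -6361^1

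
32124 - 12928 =19196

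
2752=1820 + 932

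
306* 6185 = 1892610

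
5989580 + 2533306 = 8522886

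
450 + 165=615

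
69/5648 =69/5648 = 0.01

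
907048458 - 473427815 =433620643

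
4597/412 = 4597/412= 11.16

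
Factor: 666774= 2^1 *3^2 * 17^1 *2179^1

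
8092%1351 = 1337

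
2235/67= 33 + 24/67  =  33.36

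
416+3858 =4274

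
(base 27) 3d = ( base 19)4i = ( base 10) 94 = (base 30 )34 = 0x5E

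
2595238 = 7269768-4674530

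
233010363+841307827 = 1074318190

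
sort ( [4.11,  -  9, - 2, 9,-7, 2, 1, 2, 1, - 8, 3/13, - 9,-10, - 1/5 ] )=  [ - 10, - 9 , -9, - 8, - 7, - 2, - 1/5,3/13, 1, 1, 2,2,4.11,9 ] 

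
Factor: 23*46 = 1058 = 2^1*23^2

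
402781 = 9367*43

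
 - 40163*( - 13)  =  522119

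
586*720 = 421920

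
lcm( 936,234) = 936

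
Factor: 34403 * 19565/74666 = 673094695/74666 = 2^(-1 )*5^1*7^1*13^1 * 37^(-1)*43^1*1009^( - 1 )*34403^1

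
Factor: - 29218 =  - 2^1*7^1*2087^1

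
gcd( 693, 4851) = 693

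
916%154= 146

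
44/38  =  1 + 3/19 = 1.16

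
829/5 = 165 + 4/5  =  165.80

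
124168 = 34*3652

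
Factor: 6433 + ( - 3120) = 3313= 3313^1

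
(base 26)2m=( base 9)82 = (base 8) 112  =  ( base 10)74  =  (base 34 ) 26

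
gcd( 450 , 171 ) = 9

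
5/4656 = 5/4656 = 0.00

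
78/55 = 78/55 = 1.42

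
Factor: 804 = 2^2*3^1*67^1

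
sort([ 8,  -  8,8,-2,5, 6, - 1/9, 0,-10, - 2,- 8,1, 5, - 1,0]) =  [ - 10, - 8,-8,-2,-2, - 1,  -  1/9, 0 , 0, 1, 5, 5, 6, 8,8]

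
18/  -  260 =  - 9/130 = -0.07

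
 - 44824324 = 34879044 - 79703368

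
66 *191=12606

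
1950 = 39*50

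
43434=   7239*6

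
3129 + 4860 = 7989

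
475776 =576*826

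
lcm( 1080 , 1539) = 61560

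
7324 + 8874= 16198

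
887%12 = 11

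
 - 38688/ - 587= 38688/587 = 65.91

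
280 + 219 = 499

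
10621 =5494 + 5127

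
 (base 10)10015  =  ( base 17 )20B2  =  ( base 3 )111201221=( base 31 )ad2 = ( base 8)23437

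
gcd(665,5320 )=665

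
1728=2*864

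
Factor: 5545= 5^1*1109^1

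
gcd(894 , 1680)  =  6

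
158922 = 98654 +60268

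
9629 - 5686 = 3943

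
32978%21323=11655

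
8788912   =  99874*88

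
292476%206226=86250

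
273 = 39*7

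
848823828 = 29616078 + 819207750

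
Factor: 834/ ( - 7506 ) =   -  1/9 = - 3^( - 2)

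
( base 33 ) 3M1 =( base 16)F9A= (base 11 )3001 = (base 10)3994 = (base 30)4d4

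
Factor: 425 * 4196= 1783300=2^2*5^2*17^1*1049^1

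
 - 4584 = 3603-8187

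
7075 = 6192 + 883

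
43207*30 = 1296210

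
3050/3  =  1016 + 2/3 = 1016.67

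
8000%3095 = 1810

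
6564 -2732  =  3832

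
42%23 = 19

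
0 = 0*9561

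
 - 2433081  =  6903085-9336166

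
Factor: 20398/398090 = 5^( -1 ) * 11^( - 2 )*31^1  =  31/605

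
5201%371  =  7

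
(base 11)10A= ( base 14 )95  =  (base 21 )65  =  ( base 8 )203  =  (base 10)131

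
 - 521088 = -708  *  736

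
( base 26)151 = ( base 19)249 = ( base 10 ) 807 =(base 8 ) 1447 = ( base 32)P7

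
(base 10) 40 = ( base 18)24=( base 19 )22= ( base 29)1b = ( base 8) 50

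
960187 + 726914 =1687101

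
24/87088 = 3/10886 =0.00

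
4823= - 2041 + 6864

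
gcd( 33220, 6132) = 4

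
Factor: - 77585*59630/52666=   -  5^2*17^( - 1)*59^1*67^1 * 89^1*263^1*1549^( - 1 ) = - 2313196775/26333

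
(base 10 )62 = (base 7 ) 116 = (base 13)4a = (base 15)42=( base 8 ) 76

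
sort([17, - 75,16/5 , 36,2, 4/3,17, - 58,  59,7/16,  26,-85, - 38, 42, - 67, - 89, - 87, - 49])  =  [-89,  -  87, - 85, - 75, - 67,- 58, - 49, -38, 7/16 , 4/3,2,16/5 , 17, 17,26,36,42, 59]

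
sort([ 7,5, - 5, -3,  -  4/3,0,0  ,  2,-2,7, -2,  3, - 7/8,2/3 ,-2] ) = [-5, - 3, - 2,  -  2, - 2,-4/3, -7/8, 0,0, 2/3,2,  3,  5 , 7,7 ] 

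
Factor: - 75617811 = - 3^2 * 199^1*42221^1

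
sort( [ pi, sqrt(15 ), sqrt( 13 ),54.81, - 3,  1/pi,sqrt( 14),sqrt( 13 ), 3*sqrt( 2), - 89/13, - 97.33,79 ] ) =[ - 97.33, - 89/13, - 3,1/pi,pi,sqrt( 13 ),sqrt (13), sqrt( 14),sqrt( 15), 3*sqrt( 2 ) , 54.81,79] 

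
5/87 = 5/87  =  0.06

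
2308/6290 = 1154/3145 = 0.37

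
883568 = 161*5488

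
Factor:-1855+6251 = 2^2*7^1*157^1=4396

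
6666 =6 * 1111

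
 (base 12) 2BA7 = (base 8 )12057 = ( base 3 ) 21002101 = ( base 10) 5167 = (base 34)4FX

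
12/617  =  12/617 = 0.02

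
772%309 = 154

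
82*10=820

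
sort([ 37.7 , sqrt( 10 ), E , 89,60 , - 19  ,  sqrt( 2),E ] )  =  [ - 19,sqrt( 2) , E,E, sqrt( 10 ),37.7,60 , 89]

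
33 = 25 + 8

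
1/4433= 1/4433 = 0.00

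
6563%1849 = 1016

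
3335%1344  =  647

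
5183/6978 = 5183/6978 = 0.74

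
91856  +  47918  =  139774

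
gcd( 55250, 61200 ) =850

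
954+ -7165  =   - 6211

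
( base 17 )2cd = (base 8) 1433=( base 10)795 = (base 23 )1bd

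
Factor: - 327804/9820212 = - 27317/818351 = - 29^( - 1)*59^1 * 463^1 * 28219^( - 1)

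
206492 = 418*494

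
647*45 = 29115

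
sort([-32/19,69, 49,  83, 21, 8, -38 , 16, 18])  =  [ - 38, - 32/19, 8,  16, 18,21,49,  69,83 ] 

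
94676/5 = 94676/5 = 18935.20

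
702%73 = 45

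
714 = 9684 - 8970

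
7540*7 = 52780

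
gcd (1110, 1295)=185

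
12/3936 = 1/328 = 0.00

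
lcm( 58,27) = 1566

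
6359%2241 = 1877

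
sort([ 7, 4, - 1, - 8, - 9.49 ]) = [ - 9.49,-8  , - 1, 4, 7 ] 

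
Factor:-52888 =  - 2^3*11^1*601^1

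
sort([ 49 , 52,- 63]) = [ - 63, 49, 52]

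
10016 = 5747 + 4269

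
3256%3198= 58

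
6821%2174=299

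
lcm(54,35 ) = 1890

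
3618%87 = 51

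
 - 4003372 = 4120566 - 8123938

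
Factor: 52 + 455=3^1*13^2 = 507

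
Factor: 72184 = 2^3 *7^1*1289^1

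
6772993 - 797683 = 5975310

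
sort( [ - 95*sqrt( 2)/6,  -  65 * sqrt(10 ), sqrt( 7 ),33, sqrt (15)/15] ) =[-65 * sqrt (10 ),-95*sqrt( 2 )/6,sqrt( 15) /15,sqrt( 7),  33] 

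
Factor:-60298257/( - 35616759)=1867^( - 1 )*6359^( - 1)*20099419^1 = 20099419/11872253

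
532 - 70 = 462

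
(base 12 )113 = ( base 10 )159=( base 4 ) 2133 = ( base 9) 186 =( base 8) 237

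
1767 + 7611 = 9378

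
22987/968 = 22987/968 = 23.75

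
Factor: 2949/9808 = 2^ ( - 4)*3^1*613^( - 1)*983^1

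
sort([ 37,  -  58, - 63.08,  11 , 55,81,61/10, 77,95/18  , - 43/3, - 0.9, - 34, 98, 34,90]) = [ - 63.08,- 58, - 34, - 43/3, - 0.9, 95/18,61/10, 11, 34,37, 55, 77,81,90,  98 ] 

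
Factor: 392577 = 3^1*130859^1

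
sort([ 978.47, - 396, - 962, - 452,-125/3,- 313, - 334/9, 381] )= [-962, - 452,-396, - 313, - 125/3, - 334/9, 381,978.47]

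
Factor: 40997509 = 7^1 * 919^1*6373^1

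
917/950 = 917/950 = 0.97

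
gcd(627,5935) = 1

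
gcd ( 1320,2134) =22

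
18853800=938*20100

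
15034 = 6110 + 8924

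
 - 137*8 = - 1096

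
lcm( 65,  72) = 4680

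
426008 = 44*9682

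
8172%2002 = 164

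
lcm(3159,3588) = 290628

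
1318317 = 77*17121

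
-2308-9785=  - 12093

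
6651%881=484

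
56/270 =28/135 = 0.21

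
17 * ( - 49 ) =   -  833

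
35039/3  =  11679 + 2/3=11679.67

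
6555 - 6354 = 201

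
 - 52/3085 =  - 52/3085 = - 0.02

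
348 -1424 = -1076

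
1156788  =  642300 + 514488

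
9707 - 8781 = 926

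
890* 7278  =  6477420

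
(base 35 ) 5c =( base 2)10111011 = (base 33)5M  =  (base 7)355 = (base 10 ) 187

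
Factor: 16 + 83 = 99 = 3^2*11^1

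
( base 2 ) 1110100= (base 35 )3b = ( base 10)116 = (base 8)164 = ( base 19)62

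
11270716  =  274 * 41134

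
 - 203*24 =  -4872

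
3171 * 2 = 6342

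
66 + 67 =133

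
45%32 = 13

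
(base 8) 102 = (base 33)20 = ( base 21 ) 33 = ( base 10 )66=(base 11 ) 60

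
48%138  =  48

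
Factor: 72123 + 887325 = 2^3*3^1*7^1 * 5711^1 = 959448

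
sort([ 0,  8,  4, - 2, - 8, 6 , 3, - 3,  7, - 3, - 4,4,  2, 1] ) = [ - 8,  -  4, - 3, - 3 , - 2,0,  1,2, 3 , 4,4,6,7, 8] 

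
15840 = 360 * 44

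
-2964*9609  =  -28481076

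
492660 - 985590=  - 492930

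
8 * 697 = 5576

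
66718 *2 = 133436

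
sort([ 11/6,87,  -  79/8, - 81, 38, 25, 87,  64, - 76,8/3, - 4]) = [  -  81 ,  -  76,  -  79/8,-4,11/6,8/3, 25,38,  64,87,87 ] 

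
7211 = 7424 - 213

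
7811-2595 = 5216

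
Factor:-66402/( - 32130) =31/15 = 3^( - 1 ) * 5^ (  -  1) * 31^1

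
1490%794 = 696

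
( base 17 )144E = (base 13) 2a52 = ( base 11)4692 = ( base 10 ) 6151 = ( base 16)1807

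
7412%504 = 356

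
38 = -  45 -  - 83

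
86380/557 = 86380/557 = 155.08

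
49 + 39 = 88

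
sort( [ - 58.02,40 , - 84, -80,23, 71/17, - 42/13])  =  [ - 84, - 80, - 58.02, - 42/13 , 71/17 , 23, 40 ]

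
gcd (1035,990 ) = 45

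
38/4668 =19/2334 = 0.01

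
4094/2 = 2047 = 2047.00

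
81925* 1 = 81925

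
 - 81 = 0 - 81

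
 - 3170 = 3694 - 6864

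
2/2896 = 1/1448 =0.00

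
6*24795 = 148770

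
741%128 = 101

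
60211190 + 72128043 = 132339233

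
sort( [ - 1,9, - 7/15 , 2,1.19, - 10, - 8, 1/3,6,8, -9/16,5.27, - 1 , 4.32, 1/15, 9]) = [ - 10,- 8, - 1, - 1, - 9/16, - 7/15, 1/15,1/3,1.19,2,4.32,5.27, 6,8,9,9 ]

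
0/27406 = 0 = 0.00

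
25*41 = 1025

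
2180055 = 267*8165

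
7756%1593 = 1384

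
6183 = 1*6183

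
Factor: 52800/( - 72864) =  - 2^1 * 3^( - 1)*5^2*23^ ( - 1) = - 50/69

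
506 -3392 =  -2886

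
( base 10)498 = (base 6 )2150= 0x1F2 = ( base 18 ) 19C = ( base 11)413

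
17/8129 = 17/8129 =0.00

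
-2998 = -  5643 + 2645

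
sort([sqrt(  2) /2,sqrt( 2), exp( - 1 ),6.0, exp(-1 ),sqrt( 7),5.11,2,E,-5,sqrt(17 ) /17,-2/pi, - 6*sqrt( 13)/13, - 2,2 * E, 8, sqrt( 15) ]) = [- 5, - 2, - 6*sqrt( 13) /13, - 2/pi, sqrt( 17 ) /17,exp( - 1),exp( - 1 ),sqrt(2)/2,  sqrt( 2 ), 2, sqrt( 7),E, sqrt( 15), 5.11,  2*E,6.0,8 ]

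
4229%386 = 369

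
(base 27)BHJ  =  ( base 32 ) 89H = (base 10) 8497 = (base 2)10000100110001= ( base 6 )103201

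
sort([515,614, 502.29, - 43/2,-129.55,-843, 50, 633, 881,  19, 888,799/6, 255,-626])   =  [-843 , - 626,-129.55, - 43/2, 19, 50, 799/6,255, 502.29 , 515,614, 633,  881, 888]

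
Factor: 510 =2^1*3^1*5^1*17^1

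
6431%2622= 1187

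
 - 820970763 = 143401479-964372242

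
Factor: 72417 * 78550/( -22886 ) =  - 3^1*5^2* 101^1*239^1*1571^1 * 11443^( - 1 )=- 2844177675/11443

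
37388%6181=302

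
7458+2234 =9692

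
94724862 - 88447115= 6277747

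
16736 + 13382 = 30118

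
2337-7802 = -5465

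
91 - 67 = 24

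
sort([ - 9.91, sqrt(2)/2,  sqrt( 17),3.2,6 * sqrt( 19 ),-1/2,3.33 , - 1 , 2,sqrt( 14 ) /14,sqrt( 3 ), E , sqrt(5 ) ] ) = [ - 9.91, - 1, - 1/2,sqrt( 14)/14, sqrt ( 2 ) /2, sqrt(3) , 2,sqrt(5 ), E,  3.2 , 3.33,sqrt(17),6 * sqrt(19) ]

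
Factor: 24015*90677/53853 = 5^1 * 29^( - 1)*619^( - 1)*1601^1*90677^1 = 725869385/17951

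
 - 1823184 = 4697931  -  6521115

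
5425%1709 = 298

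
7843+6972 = 14815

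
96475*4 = 385900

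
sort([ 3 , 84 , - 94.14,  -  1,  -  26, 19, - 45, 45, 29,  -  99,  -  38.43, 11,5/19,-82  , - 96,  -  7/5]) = [ - 99, - 96, - 94.14 ,-82 , - 45, - 38.43,- 26 , - 7/5, - 1 , 5/19 , 3, 11,  19 , 29,  45 , 84] 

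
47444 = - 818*( -58 )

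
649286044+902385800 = 1551671844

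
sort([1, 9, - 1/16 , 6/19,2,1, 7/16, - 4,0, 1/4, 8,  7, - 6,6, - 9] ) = [ - 9, - 6,-4, - 1/16,0 , 1/4,6/19 , 7/16, 1,1,2, 6, 7,8, 9]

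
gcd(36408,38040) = 24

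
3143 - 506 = 2637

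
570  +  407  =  977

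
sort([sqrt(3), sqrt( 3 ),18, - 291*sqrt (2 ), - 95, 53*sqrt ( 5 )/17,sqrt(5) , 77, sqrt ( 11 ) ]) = [ - 291 * sqrt( 2), - 95, sqrt(3), sqrt (3 ) , sqrt( 5), sqrt(11),53* sqrt (5 ) /17, 18, 77 ]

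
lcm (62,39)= 2418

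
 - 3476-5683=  - 9159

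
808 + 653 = 1461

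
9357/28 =334  +  5/28   =  334.18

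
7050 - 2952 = 4098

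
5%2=1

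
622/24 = 311/12 = 25.92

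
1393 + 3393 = 4786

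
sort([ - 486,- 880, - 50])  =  [ - 880 , - 486, - 50] 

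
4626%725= 276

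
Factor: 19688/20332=2^1*13^( - 1 )* 17^( - 1 )*107^1 = 214/221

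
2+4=6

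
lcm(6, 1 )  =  6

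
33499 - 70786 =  - 37287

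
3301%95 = 71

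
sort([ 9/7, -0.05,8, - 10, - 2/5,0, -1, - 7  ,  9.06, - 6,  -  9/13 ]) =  [ - 10, - 7,  -  6,-1, - 9/13, - 2/5, - 0.05, 0, 9/7,8,9.06 ]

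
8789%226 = 201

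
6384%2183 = 2018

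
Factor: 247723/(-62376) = -2^( -3 )*3^(  -  1 )*7^1*23^(-1)*43^1*113^( - 1)*823^1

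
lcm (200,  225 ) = 1800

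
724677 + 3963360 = 4688037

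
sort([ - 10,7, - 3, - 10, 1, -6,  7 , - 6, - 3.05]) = [ - 10,-10,-6,-6,  -  3.05,-3, 1, 7,7] 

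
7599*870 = 6611130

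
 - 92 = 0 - 92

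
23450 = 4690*5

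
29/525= 29/525 = 0.06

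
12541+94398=106939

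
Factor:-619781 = -23^1 * 26947^1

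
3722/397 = 3722/397 = 9.38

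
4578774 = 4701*974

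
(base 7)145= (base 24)3a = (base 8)122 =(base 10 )82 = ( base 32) 2i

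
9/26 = 9/26=0.35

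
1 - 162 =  -161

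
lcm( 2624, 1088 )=44608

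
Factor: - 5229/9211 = - 3^2*7^1*61^ ( - 1 )*83^1*151^( - 1) 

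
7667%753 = 137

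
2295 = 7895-5600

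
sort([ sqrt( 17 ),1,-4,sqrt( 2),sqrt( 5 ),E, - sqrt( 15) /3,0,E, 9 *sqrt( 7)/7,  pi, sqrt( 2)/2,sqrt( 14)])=[ - 4, - sqrt( 15)/3, 0, sqrt(2 )/2, 1, sqrt ( 2 ),  sqrt(5) , E,E,pi, 9*sqrt( 7 ) /7,sqrt( 14),sqrt( 17 ) ]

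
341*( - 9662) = - 3294742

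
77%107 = 77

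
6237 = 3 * 2079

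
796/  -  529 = - 796/529= - 1.50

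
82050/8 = 10256 + 1/4 = 10256.25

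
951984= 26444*36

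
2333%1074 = 185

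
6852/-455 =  - 16 + 428/455 = -  15.06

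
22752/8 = 2844 = 2844.00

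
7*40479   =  283353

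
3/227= 3/227 = 0.01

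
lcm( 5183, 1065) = 77745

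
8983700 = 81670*110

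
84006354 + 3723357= 87729711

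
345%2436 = 345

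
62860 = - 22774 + 85634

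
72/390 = 12/65 = 0.18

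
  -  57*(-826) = 47082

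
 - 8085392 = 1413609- 9499001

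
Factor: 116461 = 116461^1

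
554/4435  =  554/4435 = 0.12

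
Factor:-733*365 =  - 267545 =- 5^1*73^1*733^1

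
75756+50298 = 126054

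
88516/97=912 + 52/97  =  912.54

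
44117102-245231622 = - 201114520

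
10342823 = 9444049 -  - 898774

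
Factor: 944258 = 2^1*7^1 * 67447^1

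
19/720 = 19/720 = 0.03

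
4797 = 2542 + 2255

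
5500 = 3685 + 1815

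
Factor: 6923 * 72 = 2^3*3^2*7^1* 23^1 * 43^1  =  498456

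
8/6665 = 8/6665 = 0.00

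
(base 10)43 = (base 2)101011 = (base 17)29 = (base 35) 18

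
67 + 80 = 147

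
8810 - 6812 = 1998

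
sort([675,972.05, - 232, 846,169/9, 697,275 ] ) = [  -  232,169/9,275, 675,697,846, 972.05 ]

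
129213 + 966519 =1095732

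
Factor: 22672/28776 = 26/33 = 2^1*3^ ( - 1) *11^( - 1)* 13^1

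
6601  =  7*943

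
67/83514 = 67/83514 = 0.00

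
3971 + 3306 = 7277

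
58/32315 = 58/32315 = 0.00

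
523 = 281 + 242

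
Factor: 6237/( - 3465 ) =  - 9/5 = - 3^2*5^( - 1)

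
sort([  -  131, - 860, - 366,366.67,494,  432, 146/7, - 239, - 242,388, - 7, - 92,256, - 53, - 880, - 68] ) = [ - 880, - 860, - 366,  -  242, - 239, - 131, - 92, - 68, - 53,- 7,146/7, 256,  366.67,388, 432,494] 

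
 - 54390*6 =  - 326340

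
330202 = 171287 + 158915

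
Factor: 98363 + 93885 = 192248 = 2^3 * 7^1* 3433^1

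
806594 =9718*83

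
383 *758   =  290314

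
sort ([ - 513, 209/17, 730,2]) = [ - 513,  2, 209/17,  730 ]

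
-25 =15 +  - 40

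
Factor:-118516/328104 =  - 2^(-1)*3^(-3 ) * 7^( - 2 )*31^( - 1 )*29629^1 = - 29629/82026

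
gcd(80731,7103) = 1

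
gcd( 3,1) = 1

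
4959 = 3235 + 1724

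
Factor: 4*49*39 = 7644 = 2^2*3^1*7^2*13^1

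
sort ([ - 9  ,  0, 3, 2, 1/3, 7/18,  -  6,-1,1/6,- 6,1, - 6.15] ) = [  -  9, - 6.15,-6,-6,-1, 0, 1/6, 1/3, 7/18,  1, 2, 3 ]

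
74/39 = 74/39 = 1.90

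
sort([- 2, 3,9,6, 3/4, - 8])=[ - 8, -2 , 3/4, 3, 6, 9] 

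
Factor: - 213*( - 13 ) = 3^1*13^1* 71^1 = 2769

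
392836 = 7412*53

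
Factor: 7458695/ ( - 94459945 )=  - 1491739/18891989=-31^(  -  1)*109^( - 1)*5591^( - 1)*1491739^1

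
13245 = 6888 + 6357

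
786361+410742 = 1197103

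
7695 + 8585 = 16280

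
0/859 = 0 = 0.00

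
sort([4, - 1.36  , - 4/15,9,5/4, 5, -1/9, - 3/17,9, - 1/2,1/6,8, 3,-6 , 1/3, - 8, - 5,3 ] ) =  [ - 8, - 6 ,  -  5, - 1.36, - 1/2 , - 4/15 , - 3/17, - 1/9, 1/6,  1/3, 5/4, 3, 3, 4,5,8, 9,9]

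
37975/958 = 39  +  613/958 = 39.64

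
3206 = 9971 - 6765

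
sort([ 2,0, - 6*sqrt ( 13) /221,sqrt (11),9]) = [ - 6*sqrt(13) /221, 0, 2, sqrt( 11),9]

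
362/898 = 181/449  =  0.40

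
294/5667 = 98/1889 = 0.05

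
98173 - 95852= 2321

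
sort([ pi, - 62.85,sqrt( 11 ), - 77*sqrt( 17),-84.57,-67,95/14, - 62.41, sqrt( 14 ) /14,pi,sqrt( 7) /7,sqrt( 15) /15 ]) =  [ - 77*sqrt( 17) , - 84.57, - 67,  -  62.85,-62.41,sqrt (15 )/15,sqrt( 14 )/14, sqrt(7) /7,pi , pi,sqrt( 11 ), 95/14]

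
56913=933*61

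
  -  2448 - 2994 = -5442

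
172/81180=43/20295 = 0.00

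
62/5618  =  31/2809=0.01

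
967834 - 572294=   395540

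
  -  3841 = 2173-6014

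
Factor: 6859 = 19^3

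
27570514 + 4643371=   32213885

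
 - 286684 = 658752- 945436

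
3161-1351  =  1810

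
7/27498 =7/27498 =0.00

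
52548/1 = 52548 = 52548.00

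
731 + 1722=2453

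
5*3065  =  15325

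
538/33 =16 + 10/33 = 16.30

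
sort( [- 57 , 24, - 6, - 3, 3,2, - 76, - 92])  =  [ - 92 , - 76,-57, - 6, - 3, 2, 3 , 24]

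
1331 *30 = 39930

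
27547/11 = 27547/11= 2504.27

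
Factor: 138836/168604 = 569^1*691^( - 1 ) = 569/691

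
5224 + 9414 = 14638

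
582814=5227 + 577587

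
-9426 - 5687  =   - 15113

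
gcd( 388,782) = 2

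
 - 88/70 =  - 2 + 26/35 = - 1.26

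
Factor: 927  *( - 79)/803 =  - 3^2*11^(  -  1 ) * 73^( - 1)*79^1*103^1= - 73233/803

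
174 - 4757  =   - 4583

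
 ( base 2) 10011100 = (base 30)56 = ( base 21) 79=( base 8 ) 234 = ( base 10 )156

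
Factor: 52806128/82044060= 2^2 * 3^ (-1) * 5^( -1)*7^( - 1 )*79^1 * 41777^1*195343^( -1 )= 13201532/20511015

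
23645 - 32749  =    -  9104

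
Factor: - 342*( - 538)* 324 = 59614704 = 2^4 *3^6 * 19^1*269^1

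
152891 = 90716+62175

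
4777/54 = 88 + 25/54 = 88.46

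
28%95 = 28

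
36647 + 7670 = 44317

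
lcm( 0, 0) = 0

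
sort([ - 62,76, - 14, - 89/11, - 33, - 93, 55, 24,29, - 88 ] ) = [ - 93,- 88,-62, - 33, - 14, - 89/11,24 , 29 , 55  ,  76 ]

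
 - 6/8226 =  - 1/1371 = - 0.00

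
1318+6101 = 7419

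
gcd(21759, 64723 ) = 1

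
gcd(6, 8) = 2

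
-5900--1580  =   - 4320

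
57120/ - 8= - 7140/1=- 7140.00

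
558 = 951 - 393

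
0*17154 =0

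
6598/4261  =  6598/4261=1.55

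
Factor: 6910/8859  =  2^1 * 3^(-1)*5^1*691^1 * 2953^ (  -  1 )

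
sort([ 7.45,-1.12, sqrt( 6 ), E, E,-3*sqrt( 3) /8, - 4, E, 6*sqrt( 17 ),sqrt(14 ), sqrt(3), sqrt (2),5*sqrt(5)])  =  [ - 4,-1.12, - 3 * sqrt( 3) /8,sqrt( 2 ),sqrt ( 3) , sqrt ( 6), E, E, E,sqrt (14), 7.45,  5*sqrt( 5), 6*sqrt(17)]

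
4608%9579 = 4608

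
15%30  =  15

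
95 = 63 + 32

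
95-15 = 80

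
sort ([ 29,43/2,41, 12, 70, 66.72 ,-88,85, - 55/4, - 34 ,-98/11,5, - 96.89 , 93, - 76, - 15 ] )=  [ - 96.89, - 88, - 76, - 34, - 15, - 55/4, - 98/11, 5, 12, 43/2,  29,  41 , 66.72,70,  85,  93 ]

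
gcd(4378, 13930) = 398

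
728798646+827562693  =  1556361339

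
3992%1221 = 329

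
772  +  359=1131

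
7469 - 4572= 2897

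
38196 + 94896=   133092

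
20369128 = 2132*9554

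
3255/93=35  =  35.00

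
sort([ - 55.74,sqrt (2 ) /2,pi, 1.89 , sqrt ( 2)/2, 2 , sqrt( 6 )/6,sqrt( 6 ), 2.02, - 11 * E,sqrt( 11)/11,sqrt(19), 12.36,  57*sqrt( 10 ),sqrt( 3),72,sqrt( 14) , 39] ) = [ - 55.74, - 11 * E, sqrt(11)/11,sqrt(6)/6,sqrt (2 )/2,sqrt(2)/2, sqrt(3), 1.89,2 , 2.02, sqrt( 6), pi, sqrt( 14),  sqrt (19),12.36,  39,72 , 57*sqrt( 10 )]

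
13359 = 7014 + 6345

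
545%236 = 73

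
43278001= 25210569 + 18067432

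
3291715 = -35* ( - 94049 )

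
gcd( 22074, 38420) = 2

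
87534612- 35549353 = 51985259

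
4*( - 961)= - 3844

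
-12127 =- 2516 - 9611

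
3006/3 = 1002 = 1002.00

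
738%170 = 58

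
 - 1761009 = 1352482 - 3113491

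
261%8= 5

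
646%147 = 58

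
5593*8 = 44744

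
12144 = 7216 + 4928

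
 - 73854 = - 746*99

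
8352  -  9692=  - 1340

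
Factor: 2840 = 2^3*5^1 * 71^1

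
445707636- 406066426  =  39641210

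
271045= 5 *54209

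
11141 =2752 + 8389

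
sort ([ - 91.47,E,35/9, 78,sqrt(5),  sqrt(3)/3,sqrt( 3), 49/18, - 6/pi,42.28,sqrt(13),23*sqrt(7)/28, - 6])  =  [-91.47,-6,-6/pi , sqrt(3) /3,sqrt( 3 ),23*sqrt(7)/28,sqrt( 5),E,49/18,sqrt( 13),35/9, 42.28,  78 ] 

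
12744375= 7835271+4909104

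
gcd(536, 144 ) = 8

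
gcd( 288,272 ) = 16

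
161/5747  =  23/821 = 0.03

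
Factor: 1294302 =2^1*3^1*23^1*83^1*113^1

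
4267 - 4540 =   -  273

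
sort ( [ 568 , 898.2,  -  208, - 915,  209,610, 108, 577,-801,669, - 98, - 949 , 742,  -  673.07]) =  [ - 949, - 915, - 801,-673.07, - 208,-98, 108,209,568, 577,610, 669, 742,  898.2]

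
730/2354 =365/1177 = 0.31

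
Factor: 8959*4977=44588943 = 3^2*7^1 * 17^2 *31^1*79^1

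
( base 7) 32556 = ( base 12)4893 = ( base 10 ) 8175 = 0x1FEF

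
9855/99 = 1095/11= 99.55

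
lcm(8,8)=8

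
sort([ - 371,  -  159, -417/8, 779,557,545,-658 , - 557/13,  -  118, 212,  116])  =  [ - 658, - 371, - 159, - 118, - 417/8,  -  557/13, 116,  212, 545,557,779]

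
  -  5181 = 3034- 8215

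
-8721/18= -485 + 1/2=- 484.50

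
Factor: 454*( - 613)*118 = - 32839636=-  2^2*59^1*227^1*613^1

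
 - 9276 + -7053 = -16329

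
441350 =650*679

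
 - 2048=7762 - 9810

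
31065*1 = 31065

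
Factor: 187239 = 3^1 * 13^1*4801^1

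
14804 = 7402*2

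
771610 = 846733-75123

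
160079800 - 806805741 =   -  646725941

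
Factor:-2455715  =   - 5^1  *  79^1*6217^1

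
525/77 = 6 + 9/11 = 6.82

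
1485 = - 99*( - 15)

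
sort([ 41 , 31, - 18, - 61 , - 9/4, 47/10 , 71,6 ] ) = [ - 61, - 18, - 9/4,47/10,6, 31, 41,  71 ]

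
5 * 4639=23195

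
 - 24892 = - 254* 98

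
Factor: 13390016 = 2^6*17^1*31^1*397^1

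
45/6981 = 15/2327 = 0.01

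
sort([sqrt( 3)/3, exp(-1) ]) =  [exp( - 1), sqrt( 3)/3]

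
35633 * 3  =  106899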